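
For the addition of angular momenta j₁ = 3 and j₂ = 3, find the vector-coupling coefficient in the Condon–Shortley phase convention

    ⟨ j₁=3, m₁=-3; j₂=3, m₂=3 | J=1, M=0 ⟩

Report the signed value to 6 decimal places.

j₁+j₂−J=5  J+j₁−j₂=1  J−j₁+j₂=1  j₁+j₂+J+1=8
(j₁±m₁, j₂±m₂, J±M) = (0,6,6,0,1,1)
P² = 32400/7
sum k=5..5:
  [5] −1/120 = -1/120
S = -1/120
C² = P²·S² = 9/28 ; C = -0.566947

−√(9/28) = -0.566947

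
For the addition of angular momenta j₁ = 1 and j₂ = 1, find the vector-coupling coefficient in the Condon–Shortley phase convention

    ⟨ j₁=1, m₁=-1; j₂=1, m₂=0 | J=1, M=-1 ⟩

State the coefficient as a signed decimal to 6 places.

-0.707107

triangle: 1!×1!×1!/4! = 1/24
(j±m)!: 0!×2!×1!×1!×0!×2! = 4
prefactor² = (2J+1)×Δ×N² = 1/2
  k=1: −1/(1!×0!×1!×0!×0!×1!) = -1
Σ = -1  ⇒  CG² = 1/2×(-1)² = 1/2
CG = −√(1/2) = -0.707107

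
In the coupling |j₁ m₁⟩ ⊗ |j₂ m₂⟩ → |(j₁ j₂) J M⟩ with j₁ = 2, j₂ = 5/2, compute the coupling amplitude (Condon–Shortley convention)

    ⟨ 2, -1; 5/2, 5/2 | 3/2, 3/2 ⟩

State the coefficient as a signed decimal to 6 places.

triangle: 3!*1!*2!/7! = 12/5040
(j±m)!: 1!*3!*5!*0!*3!*0! = 4320
prefactor² = (2J+1)*Δ*N² = 288/7
  k=3: −1/(3!*0!*0!*2!*1!*0!) = -1/12
Σ = -1/12  ⇒  CG² = 288/7*(-1/12)² = 2/7
CG = −√(2/7) = -0.534522

-0.534522  (= −√(2/7))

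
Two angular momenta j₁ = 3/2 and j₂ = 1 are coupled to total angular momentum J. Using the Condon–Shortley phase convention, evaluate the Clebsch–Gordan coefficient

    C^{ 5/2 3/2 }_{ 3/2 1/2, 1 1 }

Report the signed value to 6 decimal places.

+√(3/5) = +0.774597

j₁+j₂−J=0  J+j₁−j₂=3  J−j₁+j₂=2  j₁+j₂+J+1=6
(j₁±m₁, j₂±m₂, J±M) = (2,1,2,0,4,1)
P² = 48/5
sum k=0..0:
  [0] +1/4 = 1/4
S = 1/4
C² = P²·S² = 3/5 ; C = +0.774597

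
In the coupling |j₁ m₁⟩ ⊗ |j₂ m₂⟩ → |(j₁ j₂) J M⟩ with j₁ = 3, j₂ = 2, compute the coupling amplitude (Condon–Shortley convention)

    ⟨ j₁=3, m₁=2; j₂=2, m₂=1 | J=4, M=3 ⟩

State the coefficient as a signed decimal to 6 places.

j₁+j₂−J=1  J+j₁−j₂=5  J−j₁+j₂=3  j₁+j₂+J+1=10
(j₁±m₁, j₂±m₂, J±M) = (5,1,3,1,7,1)
P² = 6480
sum k=0..1:
  [0] +1/144 = 1/144
  [1] −1/240 = -1/240
S = 1/360
C² = P²·S² = 1/20 ; C = +0.223607

+√(1/20) = +0.223607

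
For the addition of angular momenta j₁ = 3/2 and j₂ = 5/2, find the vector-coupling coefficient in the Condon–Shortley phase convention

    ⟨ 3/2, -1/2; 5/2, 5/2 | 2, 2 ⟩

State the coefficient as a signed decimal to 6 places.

triangle: 2!*1!*3!/7! = 12/5040
(j±m)!: 1!*2!*5!*0!*4!*0! = 5760
prefactor² = (2J+1)*Δ*N² = 480/7
  k=2: +1/(2!*0!*0!*3!*1!*0!) = 1/12
Σ = 1/12  ⇒  CG² = 480/7*1/12² = 10/21
CG = +√(10/21) = +0.690066

+√(10/21) = +0.690066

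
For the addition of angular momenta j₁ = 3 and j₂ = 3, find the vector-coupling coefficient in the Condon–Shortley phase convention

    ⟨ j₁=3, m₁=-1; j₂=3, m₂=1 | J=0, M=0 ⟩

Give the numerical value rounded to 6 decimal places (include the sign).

+0.377964

√[1·6!0!0!/7! · 2!4!4!2!0!0!] = √(2304/7)
  +(−1)^4/∏(4,2,0,0,0,0)! = 1/48  (running 1/48)
⟨..|..⟩ = √(2304/7)·(1/48) = +0.377964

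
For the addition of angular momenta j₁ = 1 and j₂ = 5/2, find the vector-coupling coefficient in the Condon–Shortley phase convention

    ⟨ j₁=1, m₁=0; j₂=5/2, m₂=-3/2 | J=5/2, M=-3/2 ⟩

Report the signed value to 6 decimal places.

+√(9/35) ≈ +0.507093

j₁+j₂−J=1  J+j₁−j₂=1  J−j₁+j₂=4  j₁+j₂+J+1=7
(j₁±m₁, j₂±m₂, J±M) = (1,1,1,4,1,4)
P² = 576/35
sum k=0..1:
  [0] +1/6 = 1/6
  [1] −1/24 = -1/24
S = 1/8
C² = P²·S² = 9/35 ; C = +0.507093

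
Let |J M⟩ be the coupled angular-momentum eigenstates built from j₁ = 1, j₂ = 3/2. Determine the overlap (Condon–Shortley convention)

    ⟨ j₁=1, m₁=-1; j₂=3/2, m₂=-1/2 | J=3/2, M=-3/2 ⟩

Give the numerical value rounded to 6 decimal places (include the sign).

−√(2/5) = -0.632456

triangle: 1!×1!×2!/5! = 2/120
(j±m)!: 0!×2!×1!×2!×0!×3! = 24
prefactor² = (2J+1)×Δ×N² = 8/5
  k=1: −1/(1!×0!×1!×0!×0!×2!) = -1/2
Σ = -1/2  ⇒  CG² = 8/5×(-1/2)² = 2/5
CG = −√(2/5) = -0.632456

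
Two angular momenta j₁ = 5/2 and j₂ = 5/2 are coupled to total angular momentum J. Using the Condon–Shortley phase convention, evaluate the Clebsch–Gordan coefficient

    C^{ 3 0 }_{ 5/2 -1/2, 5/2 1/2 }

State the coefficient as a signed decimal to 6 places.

-0.298142

√[7·2!3!3!/9! · 2!3!3!2!3!3!] = √(36/5)
  +(−1)^0/∏(0,2,3,3,0,0)! = 1/72  (running 1/72)
  +(−1)^1/∏(1,1,2,2,1,1)! = -1/4  (running -17/72)
  +(−1)^2/∏(2,0,1,1,2,2)! = 1/8  (running -1/9)
⟨..|..⟩ = √(36/5)·(-1/9) = -0.298142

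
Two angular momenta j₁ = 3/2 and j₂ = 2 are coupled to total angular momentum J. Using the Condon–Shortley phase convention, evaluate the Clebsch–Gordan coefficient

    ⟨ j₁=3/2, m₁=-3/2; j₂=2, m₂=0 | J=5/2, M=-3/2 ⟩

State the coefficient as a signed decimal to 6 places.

triangle: 1!*2!*3!/7! = 12/5040
(j±m)!: 0!*3!*2!*2!*1!*4! = 576
prefactor² = (2J+1)*Δ*N² = 288/35
  k=1: −1/(1!*0!*2!*1!*0!*2!) = -1/4
Σ = -1/4  ⇒  CG² = 288/35*(-1/4)² = 18/35
CG = −√(18/35) = -0.717137

−√(18/35) = -0.717137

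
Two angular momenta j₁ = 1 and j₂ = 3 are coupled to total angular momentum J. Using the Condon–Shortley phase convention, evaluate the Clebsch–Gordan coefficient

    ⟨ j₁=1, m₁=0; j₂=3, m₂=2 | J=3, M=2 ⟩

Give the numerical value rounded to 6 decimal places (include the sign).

j₁+j₂−J=1  J+j₁−j₂=1  J−j₁+j₂=5  j₁+j₂+J+1=8
(j₁±m₁, j₂±m₂, J±M) = (1,1,5,1,5,1)
P² = 300
sum k=0..1:
  [0] +1/120 = 1/120
  [1] −1/24 = -1/24
S = -1/30
C² = P²·S² = 1/3 ; C = -0.577350

-0.577350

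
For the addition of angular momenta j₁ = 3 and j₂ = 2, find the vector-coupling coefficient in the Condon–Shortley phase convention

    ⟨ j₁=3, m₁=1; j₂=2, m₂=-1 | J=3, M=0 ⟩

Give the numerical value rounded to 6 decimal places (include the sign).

+0.182574

triangle: 2!×4!×2!/9! = 96/362880
(j±m)!: 4!×2!×1!×3!×3!×3! = 10368
prefactor² = (2J+1)×Δ×N² = 96/5
  k=0: +1/(0!×2!×2!×1!×2!×1!) = 1/8
  k=1: −1/(1!×1!×1!×0!×3!×2!) = -1/12
Σ = 1/24  ⇒  CG² = 96/5×1/24² = 1/30
CG = +√(1/30) = +0.182574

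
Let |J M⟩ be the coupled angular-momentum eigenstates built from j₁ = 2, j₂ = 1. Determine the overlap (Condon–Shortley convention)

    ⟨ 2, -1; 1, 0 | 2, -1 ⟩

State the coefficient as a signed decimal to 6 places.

-0.408248  (= −√(1/6))

triangle: 1!×3!×1!/6! = 6/720
(j±m)!: 1!×3!×1!×1!×1!×3! = 36
prefactor² = (2J+1)×Δ×N² = 3/2
  k=0: +1/(0!×1!×3!×1!×0!×0!) = 1/6
  k=1: −1/(1!×0!×2!×0!×1!×1!) = -1/2
Σ = -1/3  ⇒  CG² = 3/2×(-1/3)² = 1/6
CG = −√(1/6) = -0.408248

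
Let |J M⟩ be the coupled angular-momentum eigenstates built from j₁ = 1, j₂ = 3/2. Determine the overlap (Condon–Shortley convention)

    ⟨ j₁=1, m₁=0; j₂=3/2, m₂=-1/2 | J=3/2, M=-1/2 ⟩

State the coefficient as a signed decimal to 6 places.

√[4·1!1!2!/5! · 1!1!1!2!1!2!] = √(4/15)
  +(−1)^0/∏(0,1,1,1,0,1)! = 1  (running 1)
  +(−1)^1/∏(1,0,0,0,1,2)! = -1/2  (running 1/2)
⟨..|..⟩ = √(4/15)·(1/2) = +0.258199

+0.258199  (= +√(1/15))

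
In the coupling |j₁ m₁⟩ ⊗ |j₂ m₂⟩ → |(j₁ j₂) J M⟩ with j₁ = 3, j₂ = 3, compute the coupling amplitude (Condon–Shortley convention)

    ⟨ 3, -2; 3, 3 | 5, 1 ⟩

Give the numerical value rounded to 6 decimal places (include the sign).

j₁+j₂−J=1  J+j₁−j₂=5  J−j₁+j₂=5  j₁+j₂+J+1=12
(j₁±m₁, j₂±m₂, J±M) = (1,5,6,0,6,4)
P² = 3456000/7
sum k=1..1:
  [1] −1/2880 = -1/2880
S = -1/2880
C² = P²·S² = 5/84 ; C = -0.243975

-0.243975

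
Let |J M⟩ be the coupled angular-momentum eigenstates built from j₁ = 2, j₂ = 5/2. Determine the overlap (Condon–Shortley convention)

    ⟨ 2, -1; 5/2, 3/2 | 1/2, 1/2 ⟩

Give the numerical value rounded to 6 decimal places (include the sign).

−√(4/15) ≈ -0.516398

j₁+j₂−J=4  J+j₁−j₂=0  J−j₁+j₂=1  j₁+j₂+J+1=6
(j₁±m₁, j₂±m₂, J±M) = (1,3,4,1,1,0)
P² = 48/5
sum k=3..3:
  [3] −1/6 = -1/6
S = -1/6
C² = P²·S² = 4/15 ; C = -0.516398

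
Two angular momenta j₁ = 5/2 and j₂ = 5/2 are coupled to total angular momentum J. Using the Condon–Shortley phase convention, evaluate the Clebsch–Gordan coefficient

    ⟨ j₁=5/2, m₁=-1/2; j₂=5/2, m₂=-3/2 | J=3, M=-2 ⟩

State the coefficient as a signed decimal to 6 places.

−√(1/12) = -0.288675

triangle: 2!*3!*3!/9! = 72/362880
(j±m)!: 2!*3!*1!*4!*1!*5! = 34560
prefactor² = (2J+1)*Δ*N² = 48
  k=0: +1/(0!*2!*3!*1!*0!*2!) = 1/24
  k=1: −1/(1!*1!*2!*0!*1!*3!) = -1/12
Σ = -1/24  ⇒  CG² = 48*(-1/24)² = 1/12
CG = −√(1/12) = -0.288675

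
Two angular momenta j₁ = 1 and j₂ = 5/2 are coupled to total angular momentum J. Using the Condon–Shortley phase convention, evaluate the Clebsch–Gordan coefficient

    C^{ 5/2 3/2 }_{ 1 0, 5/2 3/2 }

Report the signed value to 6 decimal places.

j₁+j₂−J=1  J+j₁−j₂=1  J−j₁+j₂=4  j₁+j₂+J+1=7
(j₁±m₁, j₂±m₂, J±M) = (1,1,4,1,4,1)
P² = 576/35
sum k=0..1:
  [0] +1/24 = 1/24
  [1] −1/6 = -1/6
S = -1/8
C² = P²·S² = 9/35 ; C = -0.507093

−√(9/35) ≈ -0.507093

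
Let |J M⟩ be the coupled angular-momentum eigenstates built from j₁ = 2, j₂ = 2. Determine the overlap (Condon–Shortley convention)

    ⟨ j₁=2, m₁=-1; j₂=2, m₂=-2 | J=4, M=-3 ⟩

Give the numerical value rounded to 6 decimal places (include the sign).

+√(1/2) ≈ +0.707107

j₁+j₂−J=0  J+j₁−j₂=4  J−j₁+j₂=4  j₁+j₂+J+1=9
(j₁±m₁, j₂±m₂, J±M) = (1,3,0,4,1,7)
P² = 10368
sum k=0..0:
  [0] +1/144 = 1/144
S = 1/144
C² = P²·S² = 1/2 ; C = +0.707107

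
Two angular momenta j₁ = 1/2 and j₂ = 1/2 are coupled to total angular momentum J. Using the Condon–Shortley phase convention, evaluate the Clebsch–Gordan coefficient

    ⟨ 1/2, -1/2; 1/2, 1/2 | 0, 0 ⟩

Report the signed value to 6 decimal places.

triangle: 1!*0!*0!/2! = 1/2
(j±m)!: 0!*1!*1!*0!*0!*0! = 1
prefactor² = (2J+1)*Δ*N² = 1/2
  k=1: −1/(1!*0!*0!*0!*0!*0!) = -1
Σ = -1  ⇒  CG² = 1/2*(-1)² = 1/2
CG = −√(1/2) = -0.707107

−√(1/2) = -0.707107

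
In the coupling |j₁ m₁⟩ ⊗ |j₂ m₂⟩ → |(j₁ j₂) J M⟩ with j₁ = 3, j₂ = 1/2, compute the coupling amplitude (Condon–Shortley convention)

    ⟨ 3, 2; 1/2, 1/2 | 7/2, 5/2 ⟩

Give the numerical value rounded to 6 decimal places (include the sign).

+√(6/7) ≈ +0.925820

j₁+j₂−J=0  J+j₁−j₂=6  J−j₁+j₂=1  j₁+j₂+J+1=8
(j₁±m₁, j₂±m₂, J±M) = (5,1,1,0,6,1)
P² = 86400/7
sum k=0..0:
  [0] +1/120 = 1/120
S = 1/120
C² = P²·S² = 6/7 ; C = +0.925820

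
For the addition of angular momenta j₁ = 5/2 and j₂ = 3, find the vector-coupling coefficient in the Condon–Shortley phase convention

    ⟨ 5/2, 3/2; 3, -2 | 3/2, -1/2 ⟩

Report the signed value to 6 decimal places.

j₁+j₂−J=4  J+j₁−j₂=1  J−j₁+j₂=2  j₁+j₂+J+1=8
(j₁±m₁, j₂±m₂, J±M) = (4,1,1,5,1,2)
P² = 192/7
sum k=0..1:
  [0] +1/24 = 1/24
  [1] −1/12 = -1/12
S = -1/24
C² = P²·S² = 1/21 ; C = -0.218218

-0.218218  (= −√(1/21))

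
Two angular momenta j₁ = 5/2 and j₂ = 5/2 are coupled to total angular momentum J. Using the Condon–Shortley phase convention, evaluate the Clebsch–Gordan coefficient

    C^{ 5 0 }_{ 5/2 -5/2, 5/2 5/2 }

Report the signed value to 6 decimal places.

√[11·0!5!5!/11! · 0!5!5!0!5!5!] = √(5760000/7)
  +(−1)^0/∏(0,0,5,5,0,0)! = 1/14400  (running 1/14400)
⟨..|..⟩ = √(5760000/7)·(1/14400) = +0.062994

+0.062994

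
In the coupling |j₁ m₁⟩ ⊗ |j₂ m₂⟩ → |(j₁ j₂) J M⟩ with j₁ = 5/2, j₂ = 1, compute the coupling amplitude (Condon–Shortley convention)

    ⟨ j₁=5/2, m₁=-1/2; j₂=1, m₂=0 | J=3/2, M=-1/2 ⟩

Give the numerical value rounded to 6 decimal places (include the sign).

√[4·2!3!0!/6! · 2!3!1!1!1!2!] = √(8/5)
  +(−1)^1/∏(1,1,2,0,1,0)! = -1/2  (running -1/2)
⟨..|..⟩ = √(8/5)·(-1/2) = -0.632456

-0.632456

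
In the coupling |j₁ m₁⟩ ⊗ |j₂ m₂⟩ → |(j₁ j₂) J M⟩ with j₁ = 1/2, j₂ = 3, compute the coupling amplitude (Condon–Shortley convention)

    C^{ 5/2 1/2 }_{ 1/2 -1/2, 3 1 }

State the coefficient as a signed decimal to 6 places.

-0.755929

√[6·1!0!5!/7! · 0!1!4!2!3!2!] = √(576/7)
  +(−1)^1/∏(1,0,0,3,0,2)! = -1/12  (running -1/12)
⟨..|..⟩ = √(576/7)·(-1/12) = -0.755929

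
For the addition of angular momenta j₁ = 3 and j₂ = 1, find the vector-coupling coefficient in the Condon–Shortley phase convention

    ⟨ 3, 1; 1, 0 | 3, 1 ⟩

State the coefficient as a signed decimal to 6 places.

+0.288675  (= +√(1/12))

j₁+j₂−J=1  J+j₁−j₂=5  J−j₁+j₂=1  j₁+j₂+J+1=8
(j₁±m₁, j₂±m₂, J±M) = (4,2,1,1,4,2)
P² = 48
sum k=0..1:
  [0] +1/12 = 1/12
  [1] −1/24 = -1/24
S = 1/24
C² = P²·S² = 1/12 ; C = +0.288675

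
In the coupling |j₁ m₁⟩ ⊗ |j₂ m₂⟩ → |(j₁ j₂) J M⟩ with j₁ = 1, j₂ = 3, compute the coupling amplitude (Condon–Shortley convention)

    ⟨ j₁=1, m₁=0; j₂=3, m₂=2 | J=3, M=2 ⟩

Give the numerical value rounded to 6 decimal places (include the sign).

-0.577350

j₁+j₂−J=1  J+j₁−j₂=1  J−j₁+j₂=5  j₁+j₂+J+1=8
(j₁±m₁, j₂±m₂, J±M) = (1,1,5,1,5,1)
P² = 300
sum k=0..1:
  [0] +1/120 = 1/120
  [1] −1/24 = -1/24
S = -1/30
C² = P²·S² = 1/3 ; C = -0.577350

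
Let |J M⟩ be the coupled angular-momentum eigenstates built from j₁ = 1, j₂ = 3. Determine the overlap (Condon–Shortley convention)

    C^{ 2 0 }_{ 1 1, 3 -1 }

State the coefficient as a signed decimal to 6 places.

√[5·2!0!4!/7! · 2!0!2!4!2!2!] = √(128/7)
  +(−1)^0/∏(0,2,0,2,0,2)! = 1/8  (running 1/8)
⟨..|..⟩ = √(128/7)·(1/8) = +0.534522

+0.534522  (= +√(2/7))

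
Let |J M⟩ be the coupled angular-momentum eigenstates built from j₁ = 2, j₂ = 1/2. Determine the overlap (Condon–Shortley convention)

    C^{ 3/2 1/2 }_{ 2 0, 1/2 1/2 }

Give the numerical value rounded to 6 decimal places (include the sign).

−√(2/5) = -0.632456

triangle: 1!×3!×0!/5! = 6/120
(j±m)!: 2!×2!×1!×0!×2!×1! = 8
prefactor² = (2J+1)×Δ×N² = 8/5
  k=1: −1/(1!×0!×1!×0!×2!×0!) = -1/2
Σ = -1/2  ⇒  CG² = 8/5×(-1/2)² = 2/5
CG = −√(2/5) = -0.632456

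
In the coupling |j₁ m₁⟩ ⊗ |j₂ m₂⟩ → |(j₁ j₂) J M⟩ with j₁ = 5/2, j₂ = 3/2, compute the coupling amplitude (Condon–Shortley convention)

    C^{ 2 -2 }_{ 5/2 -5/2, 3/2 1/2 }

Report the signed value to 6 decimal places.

+0.690066  (= +√(10/21))

triangle: 2!·3!·1!/7! = 12/5040
(j±m)!: 0!·5!·2!·1!·0!·4! = 5760
prefactor² = (2J+1)·Δ·N² = 480/7
  k=2: +1/(2!·0!·3!·0!·0!·1!) = 1/12
Σ = 1/12  ⇒  CG² = 480/7·1/12² = 10/21
CG = +√(10/21) = +0.690066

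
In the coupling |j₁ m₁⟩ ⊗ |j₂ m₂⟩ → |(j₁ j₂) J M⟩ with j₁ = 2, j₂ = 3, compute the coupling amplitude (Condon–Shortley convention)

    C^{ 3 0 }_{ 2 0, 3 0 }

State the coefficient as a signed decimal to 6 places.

-0.516398

j₁+j₂−J=2  J+j₁−j₂=2  J−j₁+j₂=4  j₁+j₂+J+1=9
(j₁±m₁, j₂±m₂, J±M) = (2,2,3,3,3,3)
P² = 48/5
sum k=0..2:
  [0] +1/24 = 1/24
  [1] −1/4 = -1/4
  [2] +1/24 = 1/24
S = -1/6
C² = P²·S² = 4/15 ; C = -0.516398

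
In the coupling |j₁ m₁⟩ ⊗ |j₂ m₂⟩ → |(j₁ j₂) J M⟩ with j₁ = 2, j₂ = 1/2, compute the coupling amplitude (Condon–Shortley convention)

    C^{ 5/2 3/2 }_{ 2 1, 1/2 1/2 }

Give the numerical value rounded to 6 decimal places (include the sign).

j₁+j₂−J=0  J+j₁−j₂=4  J−j₁+j₂=1  j₁+j₂+J+1=6
(j₁±m₁, j₂±m₂, J±M) = (3,1,1,0,4,1)
P² = 144/5
sum k=0..0:
  [0] +1/6 = 1/6
S = 1/6
C² = P²·S² = 4/5 ; C = +0.894427

+0.894427  (= +√(4/5))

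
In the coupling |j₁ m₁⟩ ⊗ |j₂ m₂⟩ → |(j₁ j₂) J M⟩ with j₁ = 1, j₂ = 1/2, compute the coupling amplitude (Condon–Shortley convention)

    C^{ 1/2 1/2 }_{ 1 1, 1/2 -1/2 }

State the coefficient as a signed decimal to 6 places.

j₁+j₂−J=1  J+j₁−j₂=1  J−j₁+j₂=0  j₁+j₂+J+1=3
(j₁±m₁, j₂±m₂, J±M) = (2,0,0,1,1,0)
P² = 2/3
sum k=0..0:
  [0] +1/1 = 1
S = 1
C² = P²·S² = 2/3 ; C = +0.816497

+√(2/3) ≈ +0.816497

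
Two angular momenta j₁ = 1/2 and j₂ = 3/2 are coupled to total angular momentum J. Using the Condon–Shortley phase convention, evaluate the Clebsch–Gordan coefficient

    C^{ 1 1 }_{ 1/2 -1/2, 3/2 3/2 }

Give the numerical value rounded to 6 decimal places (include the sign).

triangle: 1!·0!·2!/4! = 2/24
(j±m)!: 0!·1!·3!·0!·2!·0! = 12
prefactor² = (2J+1)·Δ·N² = 3
  k=1: −1/(1!·0!·0!·2!·0!·0!) = -1/2
Σ = -1/2  ⇒  CG² = 3·(-1/2)² = 3/4
CG = −√(3/4) = -0.866025

−√(3/4) = -0.866025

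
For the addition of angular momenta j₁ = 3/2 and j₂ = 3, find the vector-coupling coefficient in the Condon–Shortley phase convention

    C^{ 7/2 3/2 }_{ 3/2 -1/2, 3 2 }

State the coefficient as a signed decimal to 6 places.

j₁+j₂−J=1  J+j₁−j₂=2  J−j₁+j₂=5  j₁+j₂+J+1=9
(j₁±m₁, j₂±m₂, J±M) = (1,2,5,1,5,2)
P² = 6400/21
sum k=0..1:
  [0] +1/240 = 1/240
  [1] −1/24 = -1/24
S = -3/80
C² = P²·S² = 3/7 ; C = -0.654654

-0.654654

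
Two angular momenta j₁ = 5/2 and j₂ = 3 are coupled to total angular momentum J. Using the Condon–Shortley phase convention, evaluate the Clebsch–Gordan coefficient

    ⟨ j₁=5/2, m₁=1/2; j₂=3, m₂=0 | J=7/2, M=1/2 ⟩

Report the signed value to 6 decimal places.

triangle: 2!*3!*4!/10! = 288/3628800
(j±m)!: 3!*2!*3!*3!*4!*3! = 62208
prefactor² = (2J+1)*Δ*N² = 6912/175
  k=0: +1/(0!*2!*2!*3!*1!*1!) = 1/24
  k=1: −1/(1!*1!*1!*2!*2!*2!) = -1/8
  k=2: +1/(2!*0!*0!*1!*3!*3!) = 1/72
Σ = -5/72  ⇒  CG² = 6912/175*(-5/72)² = 4/21
CG = −√(4/21) = -0.436436

-0.436436  (= −√(4/21))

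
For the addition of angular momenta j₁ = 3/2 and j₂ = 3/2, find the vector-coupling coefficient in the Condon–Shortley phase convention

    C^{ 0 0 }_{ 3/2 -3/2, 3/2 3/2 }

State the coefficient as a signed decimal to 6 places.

j₁+j₂−J=3  J+j₁−j₂=0  J−j₁+j₂=0  j₁+j₂+J+1=4
(j₁±m₁, j₂±m₂, J±M) = (0,3,3,0,0,0)
P² = 9
sum k=3..3:
  [3] −1/6 = -1/6
S = -1/6
C² = P²·S² = 1/4 ; C = -0.500000

−√(1/4) ≈ -0.500000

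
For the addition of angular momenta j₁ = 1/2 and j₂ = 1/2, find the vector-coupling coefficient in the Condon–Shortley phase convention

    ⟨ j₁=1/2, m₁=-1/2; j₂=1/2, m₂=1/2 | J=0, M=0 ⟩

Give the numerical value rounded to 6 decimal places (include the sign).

−√(1/2) = -0.707107

√[1·1!0!0!/2! · 0!1!1!0!0!0!] = √(1/2)
  +(−1)^1/∏(1,0,0,0,0,0)! = -1  (running -1)
⟨..|..⟩ = √(1/2)·(-1) = -0.707107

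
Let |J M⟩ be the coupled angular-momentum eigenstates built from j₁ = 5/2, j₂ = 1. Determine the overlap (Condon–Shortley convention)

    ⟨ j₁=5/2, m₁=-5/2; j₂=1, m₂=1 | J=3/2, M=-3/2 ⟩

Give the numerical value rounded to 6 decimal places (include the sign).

j₁+j₂−J=2  J+j₁−j₂=3  J−j₁+j₂=0  j₁+j₂+J+1=6
(j₁±m₁, j₂±m₂, J±M) = (0,5,2,0,0,3)
P² = 96
sum k=2..2:
  [2] +1/12 = 1/12
S = 1/12
C² = P²·S² = 2/3 ; C = +0.816497

+√(2/3) = +0.816497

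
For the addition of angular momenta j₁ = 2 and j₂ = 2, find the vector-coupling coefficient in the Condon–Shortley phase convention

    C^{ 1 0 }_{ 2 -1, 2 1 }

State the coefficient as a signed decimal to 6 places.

triangle: 3!·1!·1!/6! = 6/720
(j±m)!: 1!·3!·3!·1!·1!·1! = 36
prefactor² = (2J+1)·Δ·N² = 9/10
  k=2: +1/(2!·1!·1!·1!·0!·0!) = 1/2
  k=3: −1/(3!·0!·0!·0!·1!·1!) = -1/6
Σ = 1/3  ⇒  CG² = 9/10·1/3² = 1/10
CG = +√(1/10) = +0.316228

+√(1/10) ≈ +0.316228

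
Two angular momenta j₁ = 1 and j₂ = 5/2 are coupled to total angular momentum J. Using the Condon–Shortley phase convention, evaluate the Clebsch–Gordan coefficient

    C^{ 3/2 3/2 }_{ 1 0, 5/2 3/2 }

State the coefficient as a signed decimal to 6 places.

−√(4/15) = -0.516398

j₁+j₂−J=2  J+j₁−j₂=0  J−j₁+j₂=3  j₁+j₂+J+1=6
(j₁±m₁, j₂±m₂, J±M) = (1,1,4,1,3,0)
P² = 48/5
sum k=1..1:
  [1] −1/6 = -1/6
S = -1/6
C² = P²·S² = 4/15 ; C = -0.516398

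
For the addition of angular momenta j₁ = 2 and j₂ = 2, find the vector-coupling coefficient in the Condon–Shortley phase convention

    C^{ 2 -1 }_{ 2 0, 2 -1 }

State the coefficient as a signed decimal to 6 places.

j₁+j₂−J=2  J+j₁−j₂=2  J−j₁+j₂=2  j₁+j₂+J+1=7
(j₁±m₁, j₂±m₂, J±M) = (2,2,1,3,1,3)
P² = 8/7
sum k=0..1:
  [0] +1/4 = 1/4
  [1] −1/2 = -1/2
S = -1/4
C² = P²·S² = 1/14 ; C = -0.267261

−√(1/14) = -0.267261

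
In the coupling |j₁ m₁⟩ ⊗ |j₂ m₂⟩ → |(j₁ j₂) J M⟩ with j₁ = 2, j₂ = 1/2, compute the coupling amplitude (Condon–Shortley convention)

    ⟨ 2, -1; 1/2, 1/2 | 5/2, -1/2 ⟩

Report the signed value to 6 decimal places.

√[6·0!4!1!/6! · 1!3!1!0!2!3!] = √(72/5)
  +(−1)^0/∏(0,0,3,1,1,0)! = 1/6  (running 1/6)
⟨..|..⟩ = √(72/5)·(1/6) = +0.632456

+√(2/5) ≈ +0.632456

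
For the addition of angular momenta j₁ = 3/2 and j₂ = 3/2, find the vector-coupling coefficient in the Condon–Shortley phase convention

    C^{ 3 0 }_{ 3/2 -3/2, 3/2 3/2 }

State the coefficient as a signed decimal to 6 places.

triangle: 0!×3!×3!/7! = 36/5040
(j±m)!: 0!×3!×3!×0!×3!×3! = 1296
prefactor² = (2J+1)×Δ×N² = 324/5
  k=0: +1/(0!×0!×3!×3!×0!×0!) = 1/36
Σ = 1/36  ⇒  CG² = 324/5×1/36² = 1/20
CG = +√(1/20) = +0.223607

+0.223607  (= +√(1/20))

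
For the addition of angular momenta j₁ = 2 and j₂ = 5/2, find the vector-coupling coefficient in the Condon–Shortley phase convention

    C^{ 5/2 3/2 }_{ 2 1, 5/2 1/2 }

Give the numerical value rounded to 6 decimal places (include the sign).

-0.414039

triangle: 2!×2!×3!/8! = 24/40320
(j±m)!: 3!×1!×3!×2!×4!×1! = 1728
prefactor² = (2J+1)×Δ×N² = 216/35
  k=0: +1/(0!×2!×1!×3!×1!×0!) = 1/12
  k=1: −1/(1!×1!×0!×2!×2!×1!) = -1/4
Σ = -1/6  ⇒  CG² = 216/35×(-1/6)² = 6/35
CG = −√(6/35) = -0.414039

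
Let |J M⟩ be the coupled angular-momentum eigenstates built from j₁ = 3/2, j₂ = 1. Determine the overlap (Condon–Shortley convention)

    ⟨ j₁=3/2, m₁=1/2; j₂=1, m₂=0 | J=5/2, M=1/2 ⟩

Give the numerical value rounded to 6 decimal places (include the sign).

j₁+j₂−J=0  J+j₁−j₂=3  J−j₁+j₂=2  j₁+j₂+J+1=6
(j₁±m₁, j₂±m₂, J±M) = (2,1,1,1,3,2)
P² = 12/5
sum k=0..0:
  [0] +1/2 = 1/2
S = 1/2
C² = P²·S² = 3/5 ; C = +0.774597

+√(3/5) = +0.774597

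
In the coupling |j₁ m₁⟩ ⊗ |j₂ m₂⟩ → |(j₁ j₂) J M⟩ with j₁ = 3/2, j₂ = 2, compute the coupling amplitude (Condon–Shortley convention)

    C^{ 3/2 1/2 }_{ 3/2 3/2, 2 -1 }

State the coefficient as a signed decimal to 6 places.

+√(2/5) ≈ +0.632456

j₁+j₂−J=2  J+j₁−j₂=1  J−j₁+j₂=2  j₁+j₂+J+1=6
(j₁±m₁, j₂±m₂, J±M) = (3,0,1,3,2,1)
P² = 8/5
sum k=0..0:
  [0] +1/2 = 1/2
S = 1/2
C² = P²·S² = 2/5 ; C = +0.632456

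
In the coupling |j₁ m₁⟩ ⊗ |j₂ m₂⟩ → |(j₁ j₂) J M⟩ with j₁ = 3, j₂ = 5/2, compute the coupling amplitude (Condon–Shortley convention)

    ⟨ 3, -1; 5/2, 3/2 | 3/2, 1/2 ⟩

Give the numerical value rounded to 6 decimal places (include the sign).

triangle: 4!×2!×1!/8! = 48/40320
(j±m)!: 2!×4!×4!×1!×2!×1! = 2304
prefactor² = (2J+1)×Δ×N² = 384/35
  k=3: −1/(3!×1!×1!×1!×1!×0!) = -1/6
  k=4: +1/(4!×0!×0!×0!×2!×1!) = 1/48
Σ = -7/48  ⇒  CG² = 384/35×(-7/48)² = 7/30
CG = −√(7/30) = -0.483046

-0.483046  (= −√(7/30))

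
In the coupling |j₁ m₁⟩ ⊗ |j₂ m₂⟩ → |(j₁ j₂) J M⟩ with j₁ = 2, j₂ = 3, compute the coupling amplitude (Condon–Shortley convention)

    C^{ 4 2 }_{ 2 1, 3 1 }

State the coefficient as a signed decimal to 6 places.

+0.188982

j₁+j₂−J=1  J+j₁−j₂=3  J−j₁+j₂=5  j₁+j₂+J+1=10
(j₁±m₁, j₂±m₂, J±M) = (3,1,4,2,6,2)
P² = 5184/7
sum k=0..1:
  [0] +1/48 = 1/48
  [1] −1/72 = -1/72
S = 1/144
C² = P²·S² = 1/28 ; C = +0.188982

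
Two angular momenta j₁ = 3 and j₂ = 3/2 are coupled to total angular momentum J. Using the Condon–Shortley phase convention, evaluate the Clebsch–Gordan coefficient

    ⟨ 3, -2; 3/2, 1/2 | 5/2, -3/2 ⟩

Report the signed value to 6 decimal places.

triangle: 2!·4!·1!/8! = 48/40320
(j±m)!: 1!·5!·2!·1!·1!·4! = 5760
prefactor² = (2J+1)·Δ·N² = 288/7
  k=1: −1/(1!·1!·4!·1!·0!·0!) = -1/24
  k=2: +1/(2!·0!·3!·0!·1!·1!) = 1/12
Σ = 1/24  ⇒  CG² = 288/7·1/24² = 1/14
CG = +√(1/14) = +0.267261

+0.267261  (= +√(1/14))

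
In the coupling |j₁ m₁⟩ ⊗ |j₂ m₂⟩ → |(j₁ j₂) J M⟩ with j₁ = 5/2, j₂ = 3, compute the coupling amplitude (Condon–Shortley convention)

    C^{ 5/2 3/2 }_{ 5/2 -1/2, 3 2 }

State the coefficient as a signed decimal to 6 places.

+√(1/14) = +0.267261

j₁+j₂−J=3  J+j₁−j₂=2  J−j₁+j₂=3  j₁+j₂+J+1=9
(j₁±m₁, j₂±m₂, J±M) = (2,3,5,1,4,1)
P² = 288/7
sum k=2..3:
  [2] +1/12 = 1/12
  [3] −1/24 = -1/24
S = 1/24
C² = P²·S² = 1/14 ; C = +0.267261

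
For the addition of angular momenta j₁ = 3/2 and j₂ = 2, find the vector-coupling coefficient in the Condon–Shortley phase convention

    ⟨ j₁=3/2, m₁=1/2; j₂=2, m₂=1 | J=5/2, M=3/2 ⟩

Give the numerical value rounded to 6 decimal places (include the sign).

-0.169031

triangle: 1!*2!*3!/7! = 12/5040
(j±m)!: 2!*1!*3!*1!*4!*1! = 288
prefactor² = (2J+1)*Δ*N² = 144/35
  k=0: +1/(0!*1!*1!*3!*1!*0!) = 1/6
  k=1: −1/(1!*0!*0!*2!*2!*1!) = -1/4
Σ = -1/12  ⇒  CG² = 144/35*(-1/12)² = 1/35
CG = −√(1/35) = -0.169031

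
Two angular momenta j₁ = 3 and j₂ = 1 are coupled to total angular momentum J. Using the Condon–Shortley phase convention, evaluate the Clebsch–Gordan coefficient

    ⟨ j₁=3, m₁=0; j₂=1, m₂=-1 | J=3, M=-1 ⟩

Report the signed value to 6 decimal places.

+√(1/2) = +0.707107

√[7·1!5!1!/8! · 3!3!0!2!2!4!] = √(72)
  +(−1)^0/∏(0,1,3,0,2,1)! = 1/12  (running 1/12)
⟨..|..⟩ = √(72)·(1/12) = +0.707107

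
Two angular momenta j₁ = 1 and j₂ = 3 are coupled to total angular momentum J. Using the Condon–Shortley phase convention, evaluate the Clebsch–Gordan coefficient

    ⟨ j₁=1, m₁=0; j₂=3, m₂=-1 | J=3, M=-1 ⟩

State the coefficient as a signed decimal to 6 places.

triangle: 1!*1!*5!/8! = 120/40320
(j±m)!: 1!*1!*2!*4!*2!*4! = 2304
prefactor² = (2J+1)*Δ*N² = 48
  k=0: +1/(0!*1!*1!*2!*0!*3!) = 1/12
  k=1: −1/(1!*0!*0!*1!*1!*4!) = -1/24
Σ = 1/24  ⇒  CG² = 48*1/24² = 1/12
CG = +√(1/12) = +0.288675

+√(1/12) = +0.288675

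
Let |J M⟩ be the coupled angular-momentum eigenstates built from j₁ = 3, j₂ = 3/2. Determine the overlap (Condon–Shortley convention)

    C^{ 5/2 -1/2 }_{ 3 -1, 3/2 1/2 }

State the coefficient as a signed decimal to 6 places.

triangle: 2!·4!·1!/8! = 48/40320
(j±m)!: 2!·4!·2!·1!·2!·3! = 1152
prefactor² = (2J+1)·Δ·N² = 288/35
  k=1: −1/(1!·1!·3!·1!·1!·0!) = -1/6
  k=2: +1/(2!·0!·2!·0!·2!·1!) = 1/8
Σ = -1/24  ⇒  CG² = 288/35·(-1/24)² = 1/70
CG = −√(1/70) = -0.119523

−√(1/70) = -0.119523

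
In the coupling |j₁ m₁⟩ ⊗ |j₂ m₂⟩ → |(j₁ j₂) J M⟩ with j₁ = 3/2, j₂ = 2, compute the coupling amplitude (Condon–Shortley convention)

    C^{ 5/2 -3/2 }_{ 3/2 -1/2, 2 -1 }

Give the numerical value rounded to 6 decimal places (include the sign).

+√(1/35) = +0.169031

√[6·1!2!3!/7! · 1!2!1!3!1!4!] = √(144/35)
  +(−1)^0/∏(0,1,2,1,0,2)! = 1/4  (running 1/4)
  +(−1)^1/∏(1,0,1,0,1,3)! = -1/6  (running 1/12)
⟨..|..⟩ = √(144/35)·(1/12) = +0.169031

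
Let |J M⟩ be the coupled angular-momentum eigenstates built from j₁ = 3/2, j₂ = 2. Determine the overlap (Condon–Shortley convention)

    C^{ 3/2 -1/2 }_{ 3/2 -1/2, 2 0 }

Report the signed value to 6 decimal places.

√[4·2!1!2!/6! · 1!2!2!2!1!2!] = √(16/45)
  +(−1)^1/∏(1,1,1,1,0,1)! = -1  (running -1)
  +(−1)^2/∏(2,0,0,0,1,2)! = 1/4  (running -3/4)
⟨..|..⟩ = √(16/45)·(-3/4) = -0.447214

-0.447214  (= −√(1/5))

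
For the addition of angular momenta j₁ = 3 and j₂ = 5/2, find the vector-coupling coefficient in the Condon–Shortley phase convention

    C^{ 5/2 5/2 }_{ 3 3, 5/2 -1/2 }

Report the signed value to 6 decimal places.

√[6·3!3!2!/9! · 6!0!2!3!5!0!] = √(8640/7)
  +(−1)^0/∏(0,3,0,2,3,0)! = 1/72  (running 1/72)
⟨..|..⟩ = √(8640/7)·(1/72) = +0.487950

+0.487950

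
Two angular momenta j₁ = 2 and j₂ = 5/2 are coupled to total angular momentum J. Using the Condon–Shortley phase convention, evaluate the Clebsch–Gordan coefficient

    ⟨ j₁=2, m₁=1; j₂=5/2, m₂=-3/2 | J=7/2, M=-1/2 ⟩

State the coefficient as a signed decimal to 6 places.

j₁+j₂−J=1  J+j₁−j₂=3  J−j₁+j₂=4  j₁+j₂+J+1=9
(j₁±m₁, j₂±m₂, J±M) = (3,1,1,4,3,4)
P² = 2304/35
sum k=0..1:
  [0] +1/12 = 1/12
  [1] −1/144 = -1/144
S = 11/144
C² = P²·S² = 121/315 ; C = +0.619780

+0.619780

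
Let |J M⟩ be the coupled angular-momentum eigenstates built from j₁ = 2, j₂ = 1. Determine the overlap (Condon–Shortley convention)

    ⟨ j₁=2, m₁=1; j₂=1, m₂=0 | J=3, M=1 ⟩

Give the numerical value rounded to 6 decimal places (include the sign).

triangle: 0!·4!·2!/7! = 48/5040
(j±m)!: 3!·1!·1!·1!·4!·2! = 288
prefactor² = (2J+1)·Δ·N² = 96/5
  k=0: +1/(0!·0!·1!·1!·3!·1!) = 1/6
Σ = 1/6  ⇒  CG² = 96/5·1/6² = 8/15
CG = +√(8/15) = +0.730297

+0.730297  (= +√(8/15))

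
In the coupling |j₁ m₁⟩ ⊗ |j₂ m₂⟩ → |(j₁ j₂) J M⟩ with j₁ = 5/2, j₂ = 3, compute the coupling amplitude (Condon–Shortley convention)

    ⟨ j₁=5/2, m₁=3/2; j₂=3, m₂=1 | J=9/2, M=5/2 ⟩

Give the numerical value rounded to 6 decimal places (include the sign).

+√(10/99) ≈ +0.317821

j₁+j₂−J=1  J+j₁−j₂=4  J−j₁+j₂=5  j₁+j₂+J+1=11
(j₁±m₁, j₂±m₂, J±M) = (4,1,4,2,7,2)
P² = 92160/11
sum k=0..1:
  [0] +1/144 = 1/144
  [1] −1/288 = -1/288
S = 1/288
C² = P²·S² = 10/99 ; C = +0.317821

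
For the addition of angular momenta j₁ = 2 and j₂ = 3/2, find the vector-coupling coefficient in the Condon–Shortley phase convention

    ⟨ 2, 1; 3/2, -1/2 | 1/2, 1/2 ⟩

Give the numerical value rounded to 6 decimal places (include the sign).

-0.547723  (= −√(3/10))

√[2·3!1!0!/5! · 3!1!1!2!1!0!] = √(6/5)
  +(−1)^1/∏(1,2,0,0,1,0)! = -1/2  (running -1/2)
⟨..|..⟩ = √(6/5)·(-1/2) = -0.547723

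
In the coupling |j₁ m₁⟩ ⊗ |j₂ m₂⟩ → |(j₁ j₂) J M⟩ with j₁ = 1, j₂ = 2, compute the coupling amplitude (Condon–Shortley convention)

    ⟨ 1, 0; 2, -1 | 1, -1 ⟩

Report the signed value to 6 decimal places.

-0.547723

triangle: 2!·0!·2!/5! = 4/120
(j±m)!: 1!·1!·1!·3!·0!·2! = 12
prefactor² = (2J+1)·Δ·N² = 6/5
  k=1: −1/(1!·1!·0!·0!·0!·2!) = -1/2
Σ = -1/2  ⇒  CG² = 6/5·(-1/2)² = 3/10
CG = −√(3/10) = -0.547723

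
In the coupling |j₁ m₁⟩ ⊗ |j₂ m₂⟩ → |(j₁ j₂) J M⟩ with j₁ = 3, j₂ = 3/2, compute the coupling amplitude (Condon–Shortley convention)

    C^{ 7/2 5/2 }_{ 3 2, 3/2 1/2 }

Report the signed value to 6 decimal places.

+0.377964  (= +√(1/7))

triangle: 1!*5!*2!/9! = 240/362880
(j±m)!: 5!*1!*2!*1!*6!*1! = 172800
prefactor² = (2J+1)*Δ*N² = 6400/7
  k=0: +1/(0!*1!*1!*2!*4!*0!) = 1/48
  k=1: −1/(1!*0!*0!*1!*5!*1!) = -1/120
Σ = 1/80  ⇒  CG² = 6400/7*1/80² = 1/7
CG = +√(1/7) = +0.377964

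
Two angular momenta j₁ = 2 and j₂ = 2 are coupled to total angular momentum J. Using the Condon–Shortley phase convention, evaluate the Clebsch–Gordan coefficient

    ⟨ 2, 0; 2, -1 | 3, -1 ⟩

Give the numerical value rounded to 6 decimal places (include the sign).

+0.447214  (= +√(1/5))

triangle: 1!*3!*3!/8! = 36/40320
(j±m)!: 2!*2!*1!*3!*2!*4! = 1152
prefactor² = (2J+1)*Δ*N² = 36/5
  k=0: +1/(0!*1!*2!*1!*1!*2!) = 1/4
  k=1: −1/(1!*0!*1!*0!*2!*3!) = -1/12
Σ = 1/6  ⇒  CG² = 36/5*1/6² = 1/5
CG = +√(1/5) = +0.447214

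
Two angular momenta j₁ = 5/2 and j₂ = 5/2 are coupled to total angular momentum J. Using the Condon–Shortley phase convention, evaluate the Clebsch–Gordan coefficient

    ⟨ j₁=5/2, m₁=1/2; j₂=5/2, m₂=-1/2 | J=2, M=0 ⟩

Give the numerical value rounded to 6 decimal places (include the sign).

triangle: 3!·2!·2!/8! = 24/40320
(j±m)!: 3!·2!·2!·3!·2!·2! = 576
prefactor² = (2J+1)·Δ·N² = 12/7
  k=0: +1/(0!·3!·2!·2!·0!·0!) = 1/24
  k=1: −1/(1!·2!·1!·1!·1!·1!) = -1/2
  k=2: +1/(2!·1!·0!·0!·2!·2!) = 1/8
Σ = -1/3  ⇒  CG² = 12/7·(-1/3)² = 4/21
CG = −√(4/21) = -0.436436

-0.436436  (= −√(4/21))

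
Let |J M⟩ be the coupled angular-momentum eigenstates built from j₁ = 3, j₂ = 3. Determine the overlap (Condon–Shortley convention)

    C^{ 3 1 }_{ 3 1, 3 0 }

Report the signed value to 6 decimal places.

√[7·3!3!3!/10! · 4!2!3!3!4!2!] = √(864/25)
  +(−1)^0/∏(0,3,2,3,1,0)! = 1/72  (running 1/72)
  +(−1)^1/∏(1,2,1,2,2,1)! = -1/8  (running -1/9)
  +(−1)^2/∏(2,1,0,1,3,2)! = 1/24  (running -5/72)
⟨..|..⟩ = √(864/25)·(-5/72) = -0.408248

−√(1/6) ≈ -0.408248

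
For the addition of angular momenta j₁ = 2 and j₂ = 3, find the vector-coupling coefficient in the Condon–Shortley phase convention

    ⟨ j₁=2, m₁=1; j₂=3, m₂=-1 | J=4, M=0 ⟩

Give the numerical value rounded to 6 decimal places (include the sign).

j₁+j₂−J=1  J+j₁−j₂=3  J−j₁+j₂=5  j₁+j₂+J+1=10
(j₁±m₁, j₂±m₂, J±M) = (3,1,2,4,4,4)
P² = 10368/35
sum k=0..1:
  [0] +1/24 = 1/24
  [1] −1/144 = -1/144
S = 5/144
C² = P²·S² = 5/14 ; C = +0.597614

+0.597614  (= +√(5/14))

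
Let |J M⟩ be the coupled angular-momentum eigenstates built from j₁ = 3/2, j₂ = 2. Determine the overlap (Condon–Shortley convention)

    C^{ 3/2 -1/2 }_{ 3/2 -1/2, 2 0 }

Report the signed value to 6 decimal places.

−√(1/5) ≈ -0.447214

√[4·2!1!2!/6! · 1!2!2!2!1!2!] = √(16/45)
  +(−1)^1/∏(1,1,1,1,0,1)! = -1  (running -1)
  +(−1)^2/∏(2,0,0,0,1,2)! = 1/4  (running -3/4)
⟨..|..⟩ = √(16/45)·(-3/4) = -0.447214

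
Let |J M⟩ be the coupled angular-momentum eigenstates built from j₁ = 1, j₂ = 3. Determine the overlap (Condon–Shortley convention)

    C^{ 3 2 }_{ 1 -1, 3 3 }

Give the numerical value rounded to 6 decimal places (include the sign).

-0.500000

j₁+j₂−J=1  J+j₁−j₂=1  J−j₁+j₂=5  j₁+j₂+J+1=8
(j₁±m₁, j₂±m₂, J±M) = (0,2,6,0,5,1)
P² = 3600
sum k=1..1:
  [1] −1/120 = -1/120
S = -1/120
C² = P²·S² = 1/4 ; C = -0.500000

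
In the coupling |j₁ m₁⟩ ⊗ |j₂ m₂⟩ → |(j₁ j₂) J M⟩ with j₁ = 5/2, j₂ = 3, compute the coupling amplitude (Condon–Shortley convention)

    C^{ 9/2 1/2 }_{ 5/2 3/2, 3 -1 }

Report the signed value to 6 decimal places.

j₁+j₂−J=1  J+j₁−j₂=4  J−j₁+j₂=5  j₁+j₂+J+1=11
(j₁±m₁, j₂±m₂, J±M) = (4,1,2,4,5,4)
P² = 184320/77
sum k=0..1:
  [0] +1/72 = 1/72
  [1] −1/576 = -1/576
S = 7/576
C² = P²·S² = 35/99 ; C = +0.594588

+0.594588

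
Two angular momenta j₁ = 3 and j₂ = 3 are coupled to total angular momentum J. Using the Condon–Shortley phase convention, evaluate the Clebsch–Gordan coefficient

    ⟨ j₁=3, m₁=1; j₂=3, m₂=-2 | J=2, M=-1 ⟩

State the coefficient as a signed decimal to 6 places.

−√(5/28) ≈ -0.422577

triangle: 4!*2!*2!/9! = 96/362880
(j±m)!: 4!*2!*1!*5!*1!*3! = 34560
prefactor² = (2J+1)*Δ*N² = 320/7
  k=0: +1/(0!*4!*2!*1!*0!*1!) = 1/48
  k=1: −1/(1!*3!*1!*0!*1!*2!) = -1/12
Σ = -1/16  ⇒  CG² = 320/7*(-1/16)² = 5/28
CG = −√(5/28) = -0.422577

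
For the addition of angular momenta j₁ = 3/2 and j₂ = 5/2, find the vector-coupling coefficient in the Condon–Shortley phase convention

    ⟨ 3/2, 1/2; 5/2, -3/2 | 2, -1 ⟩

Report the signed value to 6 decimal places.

√[5·2!1!3!/7! · 2!1!1!4!1!3!] = √(24/7)
  +(−1)^0/∏(0,2,1,1,0,2)! = 1/4  (running 1/4)
  +(−1)^1/∏(1,1,0,0,1,3)! = -1/6  (running 1/12)
⟨..|..⟩ = √(24/7)·(1/12) = +0.154303

+0.154303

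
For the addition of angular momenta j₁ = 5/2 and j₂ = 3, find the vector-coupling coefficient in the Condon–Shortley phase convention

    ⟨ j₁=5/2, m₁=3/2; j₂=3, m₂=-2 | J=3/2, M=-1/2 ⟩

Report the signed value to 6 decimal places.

−√(1/21) ≈ -0.218218

triangle: 4!*1!*2!/8! = 48/40320
(j±m)!: 4!*1!*1!*5!*1!*2! = 5760
prefactor² = (2J+1)*Δ*N² = 192/7
  k=0: +1/(0!*4!*1!*1!*0!*1!) = 1/24
  k=1: −1/(1!*3!*0!*0!*1!*2!) = -1/12
Σ = -1/24  ⇒  CG² = 192/7*(-1/24)² = 1/21
CG = −√(1/21) = -0.218218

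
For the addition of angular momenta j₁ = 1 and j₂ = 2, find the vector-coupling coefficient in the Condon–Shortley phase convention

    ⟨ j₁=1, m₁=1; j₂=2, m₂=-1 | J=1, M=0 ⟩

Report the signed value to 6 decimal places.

j₁+j₂−J=2  J+j₁−j₂=0  J−j₁+j₂=2  j₁+j₂+J+1=5
(j₁±m₁, j₂±m₂, J±M) = (2,0,1,3,1,1)
P² = 6/5
sum k=0..0:
  [0] +1/2 = 1/2
S = 1/2
C² = P²·S² = 3/10 ; C = +0.547723

+0.547723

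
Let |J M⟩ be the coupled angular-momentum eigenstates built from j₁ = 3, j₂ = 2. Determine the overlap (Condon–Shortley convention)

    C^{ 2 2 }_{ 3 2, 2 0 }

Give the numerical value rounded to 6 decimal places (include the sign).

triangle: 3!×3!×1!/8! = 36/40320
(j±m)!: 5!×1!×2!×2!×4!×0! = 11520
prefactor² = (2J+1)×Δ×N² = 360/7
  k=1: −1/(1!×2!×0!×1!×3!×0!) = -1/12
Σ = -1/12  ⇒  CG² = 360/7×(-1/12)² = 5/14
CG = −√(5/14) = -0.597614

-0.597614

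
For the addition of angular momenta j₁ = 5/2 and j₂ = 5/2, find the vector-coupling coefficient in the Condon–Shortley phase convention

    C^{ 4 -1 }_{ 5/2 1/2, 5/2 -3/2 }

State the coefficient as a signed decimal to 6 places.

+0.597614

j₁+j₂−J=1  J+j₁−j₂=4  J−j₁+j₂=4  j₁+j₂+J+1=10
(j₁±m₁, j₂±m₂, J±M) = (3,2,1,4,3,5)
P² = 10368/35
sum k=0..1:
  [0] +1/24 = 1/24
  [1] −1/144 = -1/144
S = 5/144
C² = P²·S² = 5/14 ; C = +0.597614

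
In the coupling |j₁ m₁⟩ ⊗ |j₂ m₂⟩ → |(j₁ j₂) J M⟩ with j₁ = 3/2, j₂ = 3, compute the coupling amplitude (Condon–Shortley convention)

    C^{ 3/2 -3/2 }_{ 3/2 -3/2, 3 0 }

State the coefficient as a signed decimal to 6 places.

-0.169031  (= −√(1/35))

j₁+j₂−J=3  J+j₁−j₂=0  J−j₁+j₂=3  j₁+j₂+J+1=7
(j₁±m₁, j₂±m₂, J±M) = (0,3,3,3,0,3)
P² = 1296/35
sum k=3..3:
  [3] −1/36 = -1/36
S = -1/36
C² = P²·S² = 1/35 ; C = -0.169031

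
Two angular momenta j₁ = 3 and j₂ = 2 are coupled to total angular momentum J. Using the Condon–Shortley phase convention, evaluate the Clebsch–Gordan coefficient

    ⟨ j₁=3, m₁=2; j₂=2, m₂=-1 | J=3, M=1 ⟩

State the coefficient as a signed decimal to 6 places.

triangle: 2!×4!×2!/9! = 96/362880
(j±m)!: 5!×1!×1!×3!×4!×2! = 34560
prefactor² = (2J+1)×Δ×N² = 64
  k=0: +1/(0!×2!×1!×1!×3!×1!) = 1/12
  k=1: −1/(1!×1!×0!×0!×4!×2!) = -1/48
Σ = 1/16  ⇒  CG² = 64×1/16² = 1/4
CG = +√(1/4) = +0.500000

+√(1/4) ≈ +0.500000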